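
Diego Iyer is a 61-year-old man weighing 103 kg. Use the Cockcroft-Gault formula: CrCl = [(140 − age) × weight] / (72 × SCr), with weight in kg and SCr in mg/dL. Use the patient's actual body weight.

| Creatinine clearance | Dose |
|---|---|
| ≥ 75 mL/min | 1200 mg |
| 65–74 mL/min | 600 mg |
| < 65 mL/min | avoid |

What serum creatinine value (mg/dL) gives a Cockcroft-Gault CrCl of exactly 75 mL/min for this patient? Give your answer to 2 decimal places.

Standard dose requires CrCl ≥ 75 mL/min.
Set (140 − 61) × 103 / (72 × SCr) = 75
SCr = (140 − 61) × 103 / (72 × 75) = 1.507 mg/dL

1.51 mg/dL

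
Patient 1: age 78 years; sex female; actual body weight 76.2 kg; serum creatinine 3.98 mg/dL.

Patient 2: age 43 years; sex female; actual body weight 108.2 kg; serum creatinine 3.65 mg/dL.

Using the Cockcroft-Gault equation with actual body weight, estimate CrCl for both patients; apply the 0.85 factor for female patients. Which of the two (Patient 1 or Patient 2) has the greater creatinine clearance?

Patient 1: CrCl = (140 − 78) × 76.2 / (72 × 3.98) × 0.85 = 4724.4 / 286.56 × 0.85 ≈ 14.0 mL/min
Patient 2: CrCl = (140 − 43) × 108.2 / (72 × 3.65) × 0.85 = 10495.4 / 262.80 × 0.85 ≈ 33.9 mL/min
14.0 vs 33.9 mL/min → Patient 2 is higher.

Patient 2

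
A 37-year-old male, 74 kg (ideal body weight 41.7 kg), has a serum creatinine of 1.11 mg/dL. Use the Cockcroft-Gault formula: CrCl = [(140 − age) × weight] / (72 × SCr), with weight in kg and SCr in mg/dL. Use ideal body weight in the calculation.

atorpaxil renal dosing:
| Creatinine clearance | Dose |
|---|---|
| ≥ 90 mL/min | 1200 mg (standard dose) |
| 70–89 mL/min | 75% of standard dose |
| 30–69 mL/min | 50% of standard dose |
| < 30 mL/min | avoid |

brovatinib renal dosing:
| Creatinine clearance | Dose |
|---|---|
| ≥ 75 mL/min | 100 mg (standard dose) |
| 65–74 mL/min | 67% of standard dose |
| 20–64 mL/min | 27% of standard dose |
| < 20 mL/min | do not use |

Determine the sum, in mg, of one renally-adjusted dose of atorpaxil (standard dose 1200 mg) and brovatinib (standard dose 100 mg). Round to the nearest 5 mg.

CrCl = (140 − 37) × 41.7 / (72 × 1.11) = 4295.1 / 79.92 ≈ 53.7 mL/min
CrCl ≈ 54 mL/min.
atorpaxil: 30–69 mL/min → 50% of 1200 mg = 600 mg.
brovatinib: 20–64 mL/min → 27% of 100 mg = 27 mg.
Total = 600 + 27 = 627 mg.

625 mg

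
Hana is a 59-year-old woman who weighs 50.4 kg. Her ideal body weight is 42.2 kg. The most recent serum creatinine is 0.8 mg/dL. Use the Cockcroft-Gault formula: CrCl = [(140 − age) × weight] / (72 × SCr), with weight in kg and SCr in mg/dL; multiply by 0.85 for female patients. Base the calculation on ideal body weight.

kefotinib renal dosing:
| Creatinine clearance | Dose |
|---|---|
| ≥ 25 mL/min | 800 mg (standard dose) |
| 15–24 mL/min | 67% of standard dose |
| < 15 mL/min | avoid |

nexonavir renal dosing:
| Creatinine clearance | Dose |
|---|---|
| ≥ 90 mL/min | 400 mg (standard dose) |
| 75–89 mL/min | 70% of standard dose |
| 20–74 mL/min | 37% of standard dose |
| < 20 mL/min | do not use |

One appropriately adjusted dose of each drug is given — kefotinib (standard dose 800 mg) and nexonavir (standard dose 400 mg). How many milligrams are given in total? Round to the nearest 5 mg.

950 mg

CrCl = (140 − 59) × 42.2 / (72 × 0.8) × 0.85 = 3418.2 / 57.60 × 0.85 ≈ 50.4 mL/min
CrCl ≈ 50 mL/min.
kefotinib: ≥ 25 mL/min → 100% of 800 mg = 800 mg.
nexonavir: 20–74 mL/min → 37% of 400 mg = 148 mg.
Total = 800 + 148 = 948 mg.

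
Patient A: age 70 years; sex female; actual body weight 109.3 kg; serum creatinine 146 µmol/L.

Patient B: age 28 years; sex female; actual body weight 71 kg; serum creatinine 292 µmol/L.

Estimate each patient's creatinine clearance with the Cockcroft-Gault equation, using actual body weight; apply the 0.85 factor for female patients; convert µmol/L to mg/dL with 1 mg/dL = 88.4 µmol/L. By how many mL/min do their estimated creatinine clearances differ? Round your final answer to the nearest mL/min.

26 mL/min

Patient A: SCr = 146 / 88.4 = 1.652 mg/dL
Patient A: CrCl = (140 − 70) × 109.3 / (72 × 1.652) × 0.85 = 7651.0 / 118.94 × 0.85 ≈ 54.7 mL/min
Patient B: SCr = 292 / 88.4 = 3.303 mg/dL
Patient B: CrCl = (140 − 28) × 71 / (72 × 3.303) × 0.85 = 7952.0 / 237.82 × 0.85 ≈ 28.4 mL/min
|54.7 − 28.4| = 26.3 mL/min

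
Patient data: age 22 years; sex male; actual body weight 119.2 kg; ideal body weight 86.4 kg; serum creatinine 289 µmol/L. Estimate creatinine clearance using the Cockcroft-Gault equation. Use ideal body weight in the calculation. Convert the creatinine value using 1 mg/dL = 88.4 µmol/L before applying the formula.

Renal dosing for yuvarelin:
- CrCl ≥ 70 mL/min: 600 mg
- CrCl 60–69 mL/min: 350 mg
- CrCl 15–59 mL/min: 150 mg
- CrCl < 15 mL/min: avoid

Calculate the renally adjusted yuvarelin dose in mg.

SCr = 289 / 88.4 = 3.269 mg/dL
CrCl = (140 − 22) × 86.4 / (72 × 3.269) = 10195.2 / 235.37 ≈ 43.3 mL/min
CrCl ≈ 43 mL/min → bracket 15–59 mL/min.
Dose for this bracket: 150 mg.

150 mg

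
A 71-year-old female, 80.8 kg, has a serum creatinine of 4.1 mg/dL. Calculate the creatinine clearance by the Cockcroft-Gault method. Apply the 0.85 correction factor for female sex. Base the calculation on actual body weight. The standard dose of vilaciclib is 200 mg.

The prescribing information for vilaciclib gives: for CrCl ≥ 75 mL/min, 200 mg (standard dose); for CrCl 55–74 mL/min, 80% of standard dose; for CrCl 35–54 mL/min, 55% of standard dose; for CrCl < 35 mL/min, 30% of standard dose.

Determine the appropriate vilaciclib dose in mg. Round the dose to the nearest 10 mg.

60 mg

CrCl = (140 − 71) × 80.8 / (72 × 4.1) × 0.85 = 5575.2 / 295.20 × 0.85 ≈ 16.1 mL/min
CrCl ≈ 16 mL/min → bracket < 35 mL/min.
30% of 200 mg = 60 mg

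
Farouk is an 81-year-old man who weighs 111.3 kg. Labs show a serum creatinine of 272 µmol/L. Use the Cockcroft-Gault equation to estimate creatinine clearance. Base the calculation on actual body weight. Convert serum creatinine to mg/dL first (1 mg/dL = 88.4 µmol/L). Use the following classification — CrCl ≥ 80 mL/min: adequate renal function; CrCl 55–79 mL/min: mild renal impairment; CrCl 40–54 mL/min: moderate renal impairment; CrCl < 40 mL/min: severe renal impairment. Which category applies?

severe renal impairment

SCr = 272 / 88.4 = 3.077 mg/dL
CrCl = (140 − 81) × 111.3 / (72 × 3.077) = 6566.7 / 221.54 ≈ 29.6 mL/min
30 mL/min falls in the 'severe renal impairment' range.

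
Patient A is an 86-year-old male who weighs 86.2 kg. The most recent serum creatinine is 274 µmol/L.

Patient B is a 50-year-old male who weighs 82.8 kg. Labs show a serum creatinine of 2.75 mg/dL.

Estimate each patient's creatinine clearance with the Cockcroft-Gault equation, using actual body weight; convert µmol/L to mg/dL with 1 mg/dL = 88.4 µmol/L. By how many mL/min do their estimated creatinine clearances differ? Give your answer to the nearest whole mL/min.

Patient A: SCr = 274 / 88.4 = 3.1 mg/dL
Patient A: CrCl = (140 − 86) × 86.2 / (72 × 3.1) = 4654.8 / 223.20 ≈ 20.9 mL/min
Patient B: CrCl = (140 − 50) × 82.8 / (72 × 2.75) = 7452.0 / 198.00 ≈ 37.6 mL/min
|20.9 − 37.6| = 16.7 mL/min

17 mL/min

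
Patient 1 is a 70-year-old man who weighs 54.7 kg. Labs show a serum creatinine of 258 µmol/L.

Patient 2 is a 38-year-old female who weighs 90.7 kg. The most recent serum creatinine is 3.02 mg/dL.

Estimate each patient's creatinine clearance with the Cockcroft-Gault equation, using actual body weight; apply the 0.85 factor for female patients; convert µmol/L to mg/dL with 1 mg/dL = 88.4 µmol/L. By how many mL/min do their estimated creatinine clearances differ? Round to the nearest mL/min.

Patient 1: SCr = 258 / 88.4 = 2.919 mg/dL
Patient 1: CrCl = (140 − 70) × 54.7 / (72 × 2.919) = 3829.0 / 210.17 ≈ 18.2 mL/min
Patient 2: CrCl = (140 − 38) × 90.7 / (72 × 3.02) × 0.85 = 9251.4 / 217.44 × 0.85 ≈ 36.2 mL/min
|18.2 − 36.2| = 18.0 mL/min

18 mL/min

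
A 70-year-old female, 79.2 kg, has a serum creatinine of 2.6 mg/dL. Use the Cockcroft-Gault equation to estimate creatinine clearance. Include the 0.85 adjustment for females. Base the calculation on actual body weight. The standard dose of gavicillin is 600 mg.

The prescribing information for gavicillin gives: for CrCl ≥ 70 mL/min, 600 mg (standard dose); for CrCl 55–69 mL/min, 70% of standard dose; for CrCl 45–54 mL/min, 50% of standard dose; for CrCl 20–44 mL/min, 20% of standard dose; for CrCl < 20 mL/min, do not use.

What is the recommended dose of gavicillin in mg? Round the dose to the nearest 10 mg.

120 mg

CrCl = (140 − 70) × 79.2 / (72 × 2.6) × 0.85 = 5544.0 / 187.20 × 0.85 ≈ 25.2 mL/min
CrCl ≈ 25 mL/min → bracket 20–44 mL/min.
20% of 600 mg = 120 mg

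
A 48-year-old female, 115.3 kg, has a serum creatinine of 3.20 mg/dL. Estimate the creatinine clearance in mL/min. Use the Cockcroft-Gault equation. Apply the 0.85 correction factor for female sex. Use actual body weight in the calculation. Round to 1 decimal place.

39.1 mL/min

CrCl = (140 − 48) × 115.3 / (72 × 3.2) × 0.85 = 10607.6 / 230.40 × 0.85 ≈ 39.1 mL/min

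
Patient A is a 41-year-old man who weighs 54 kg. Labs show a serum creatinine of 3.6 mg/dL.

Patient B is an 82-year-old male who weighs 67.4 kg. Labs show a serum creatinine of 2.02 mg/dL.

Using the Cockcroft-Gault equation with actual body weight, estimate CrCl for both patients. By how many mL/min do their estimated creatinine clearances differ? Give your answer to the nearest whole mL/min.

6 mL/min

Patient A: CrCl = (140 − 41) × 54 / (72 × 3.6) = 5346.0 / 259.20 ≈ 20.6 mL/min
Patient B: CrCl = (140 − 82) × 67.4 / (72 × 2.02) = 3909.2 / 145.44 ≈ 26.9 mL/min
|20.6 − 26.9| = 6.3 mL/min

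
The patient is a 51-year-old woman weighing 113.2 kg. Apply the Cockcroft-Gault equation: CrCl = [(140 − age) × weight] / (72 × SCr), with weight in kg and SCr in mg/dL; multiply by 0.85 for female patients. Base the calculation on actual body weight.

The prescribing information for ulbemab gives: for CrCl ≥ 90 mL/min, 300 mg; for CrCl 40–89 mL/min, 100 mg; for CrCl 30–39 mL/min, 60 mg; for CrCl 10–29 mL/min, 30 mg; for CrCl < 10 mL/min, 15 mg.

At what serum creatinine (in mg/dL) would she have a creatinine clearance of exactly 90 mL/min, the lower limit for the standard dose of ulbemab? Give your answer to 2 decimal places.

1.32 mg/dL

Standard dose requires CrCl ≥ 90 mL/min.
Set (140 − 51) × 113.2 × 0.85 / (72 × SCr) = 90
SCr = (140 − 51) × 113.2 × 0.85 / (72 × 90) = 1.322 mg/dL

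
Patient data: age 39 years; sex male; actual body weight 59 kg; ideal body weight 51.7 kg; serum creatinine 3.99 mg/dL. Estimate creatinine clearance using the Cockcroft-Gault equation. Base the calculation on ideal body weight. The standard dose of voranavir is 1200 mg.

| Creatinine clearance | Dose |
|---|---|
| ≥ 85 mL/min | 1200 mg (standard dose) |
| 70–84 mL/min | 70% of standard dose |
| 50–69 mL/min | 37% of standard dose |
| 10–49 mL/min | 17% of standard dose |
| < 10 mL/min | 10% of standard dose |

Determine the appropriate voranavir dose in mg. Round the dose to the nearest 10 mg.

CrCl = (140 − 39) × 51.7 / (72 × 3.99) = 5221.7 / 287.28 ≈ 18.2 mL/min
CrCl ≈ 18 mL/min → bracket 10–49 mL/min.
17% of 1200 mg = 204 mg → 200 mg

200 mg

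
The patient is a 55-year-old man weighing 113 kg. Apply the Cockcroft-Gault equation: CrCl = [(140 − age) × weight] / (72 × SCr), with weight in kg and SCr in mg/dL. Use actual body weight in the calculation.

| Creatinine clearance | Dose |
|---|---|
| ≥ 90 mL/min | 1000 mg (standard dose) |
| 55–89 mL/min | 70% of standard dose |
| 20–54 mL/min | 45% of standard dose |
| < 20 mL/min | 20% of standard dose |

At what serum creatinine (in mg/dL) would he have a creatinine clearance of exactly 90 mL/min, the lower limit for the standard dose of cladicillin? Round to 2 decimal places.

1.48 mg/dL

Standard dose requires CrCl ≥ 90 mL/min.
Set (140 − 55) × 113 / (72 × SCr) = 90
SCr = (140 − 55) × 113 / (72 × 90) = 1.482 mg/dL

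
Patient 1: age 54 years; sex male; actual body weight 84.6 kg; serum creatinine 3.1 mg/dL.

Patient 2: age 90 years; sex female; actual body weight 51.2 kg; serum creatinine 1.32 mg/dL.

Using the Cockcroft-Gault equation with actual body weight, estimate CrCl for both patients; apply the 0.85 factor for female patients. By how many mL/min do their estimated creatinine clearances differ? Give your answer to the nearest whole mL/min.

10 mL/min

Patient 1: CrCl = (140 − 54) × 84.6 / (72 × 3.1) = 7275.6 / 223.20 ≈ 32.6 mL/min
Patient 2: CrCl = (140 − 90) × 51.2 / (72 × 1.32) × 0.85 = 2560.0 / 95.04 × 0.85 ≈ 22.9 mL/min
|32.6 − 22.9| = 9.7 mL/min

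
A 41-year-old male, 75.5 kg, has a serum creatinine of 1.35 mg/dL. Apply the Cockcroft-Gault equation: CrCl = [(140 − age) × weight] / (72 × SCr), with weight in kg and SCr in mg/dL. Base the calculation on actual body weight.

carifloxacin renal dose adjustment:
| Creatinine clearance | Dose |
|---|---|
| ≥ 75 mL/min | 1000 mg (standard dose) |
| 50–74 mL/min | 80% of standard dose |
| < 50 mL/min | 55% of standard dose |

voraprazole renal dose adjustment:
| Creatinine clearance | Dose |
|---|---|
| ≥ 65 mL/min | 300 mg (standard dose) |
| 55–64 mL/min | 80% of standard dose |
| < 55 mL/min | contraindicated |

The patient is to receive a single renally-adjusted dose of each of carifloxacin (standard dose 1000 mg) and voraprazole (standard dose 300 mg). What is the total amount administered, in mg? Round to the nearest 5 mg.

CrCl = (140 − 41) × 75.5 / (72 × 1.35) = 7474.5 / 97.20 ≈ 76.9 mL/min
CrCl ≈ 77 mL/min.
carifloxacin: ≥ 75 mL/min → 100% of 1000 mg = 1000 mg.
voraprazole: ≥ 65 mL/min → 100% of 300 mg = 300 mg.
Total = 1000 + 300 = 1300 mg.

1300 mg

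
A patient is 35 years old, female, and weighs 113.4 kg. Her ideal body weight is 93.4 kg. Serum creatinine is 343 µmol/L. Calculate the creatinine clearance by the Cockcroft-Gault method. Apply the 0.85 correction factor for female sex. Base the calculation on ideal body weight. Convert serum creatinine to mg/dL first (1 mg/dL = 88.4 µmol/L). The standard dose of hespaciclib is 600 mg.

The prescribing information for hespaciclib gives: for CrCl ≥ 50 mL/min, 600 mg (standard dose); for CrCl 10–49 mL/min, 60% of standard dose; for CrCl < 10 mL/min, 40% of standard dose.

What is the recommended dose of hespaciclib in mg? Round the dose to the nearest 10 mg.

360 mg

SCr = 343 / 88.4 = 3.88 mg/dL
CrCl = (140 − 35) × 93.4 / (72 × 3.88) × 0.85 = 9807.0 / 279.36 × 0.85 ≈ 29.8 mL/min
CrCl ≈ 30 mL/min → bracket 10–49 mL/min.
60% of 600 mg = 360 mg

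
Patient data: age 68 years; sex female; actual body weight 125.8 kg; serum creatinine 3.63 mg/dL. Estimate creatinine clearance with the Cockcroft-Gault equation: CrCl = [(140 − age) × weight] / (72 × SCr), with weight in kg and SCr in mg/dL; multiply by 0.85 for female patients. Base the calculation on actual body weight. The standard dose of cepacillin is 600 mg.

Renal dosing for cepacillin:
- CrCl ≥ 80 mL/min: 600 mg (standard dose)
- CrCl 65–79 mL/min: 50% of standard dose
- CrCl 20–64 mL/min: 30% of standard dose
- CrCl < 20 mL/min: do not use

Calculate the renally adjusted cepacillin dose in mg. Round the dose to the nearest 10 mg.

CrCl = (140 − 68) × 125.8 / (72 × 3.63) × 0.85 = 9057.6 / 261.36 × 0.85 ≈ 29.5 mL/min
CrCl ≈ 29 mL/min → bracket 20–64 mL/min.
30% of 600 mg = 180 mg

180 mg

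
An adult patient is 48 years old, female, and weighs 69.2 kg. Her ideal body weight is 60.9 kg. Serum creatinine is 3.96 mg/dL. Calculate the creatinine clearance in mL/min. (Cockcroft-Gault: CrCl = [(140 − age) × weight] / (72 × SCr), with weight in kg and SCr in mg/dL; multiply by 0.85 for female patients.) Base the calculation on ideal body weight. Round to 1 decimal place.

16.7 mL/min

CrCl = (140 − 48) × 60.9 / (72 × 3.96) × 0.85 = 5602.8 / 285.12 × 0.85 ≈ 16.7 mL/min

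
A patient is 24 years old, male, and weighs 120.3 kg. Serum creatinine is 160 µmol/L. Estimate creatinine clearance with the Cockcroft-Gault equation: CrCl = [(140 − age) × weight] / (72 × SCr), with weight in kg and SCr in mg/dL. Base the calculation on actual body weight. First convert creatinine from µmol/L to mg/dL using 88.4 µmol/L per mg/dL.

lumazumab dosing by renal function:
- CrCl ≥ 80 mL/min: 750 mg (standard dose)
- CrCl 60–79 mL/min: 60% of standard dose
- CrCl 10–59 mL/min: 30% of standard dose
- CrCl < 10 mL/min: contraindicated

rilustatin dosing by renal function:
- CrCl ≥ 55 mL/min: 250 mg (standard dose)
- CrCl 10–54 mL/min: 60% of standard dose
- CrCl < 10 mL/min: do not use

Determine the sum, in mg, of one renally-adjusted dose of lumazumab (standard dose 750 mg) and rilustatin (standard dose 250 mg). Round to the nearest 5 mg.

1000 mg

SCr = 160 / 88.4 = 1.81 mg/dL
CrCl = (140 − 24) × 120.3 / (72 × 1.81) = 13954.8 / 130.32 ≈ 107.1 mL/min
CrCl ≈ 107 mL/min.
lumazumab: ≥ 80 mL/min → 100% of 750 mg = 750 mg.
rilustatin: ≥ 55 mL/min → 100% of 250 mg = 250 mg.
Total = 750 + 250 = 1000 mg.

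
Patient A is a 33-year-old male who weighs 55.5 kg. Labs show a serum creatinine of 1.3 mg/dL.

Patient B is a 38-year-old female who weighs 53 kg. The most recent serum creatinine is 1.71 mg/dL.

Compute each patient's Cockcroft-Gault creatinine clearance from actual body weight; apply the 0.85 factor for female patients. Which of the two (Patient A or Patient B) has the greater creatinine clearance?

Patient A: CrCl = (140 − 33) × 55.5 / (72 × 1.3) = 5938.5 / 93.60 ≈ 63.4 mL/min
Patient B: CrCl = (140 − 38) × 53 / (72 × 1.71) × 0.85 = 5406.0 / 123.12 × 0.85 ≈ 37.3 mL/min
63.4 vs 37.3 mL/min → Patient A is higher.

Patient A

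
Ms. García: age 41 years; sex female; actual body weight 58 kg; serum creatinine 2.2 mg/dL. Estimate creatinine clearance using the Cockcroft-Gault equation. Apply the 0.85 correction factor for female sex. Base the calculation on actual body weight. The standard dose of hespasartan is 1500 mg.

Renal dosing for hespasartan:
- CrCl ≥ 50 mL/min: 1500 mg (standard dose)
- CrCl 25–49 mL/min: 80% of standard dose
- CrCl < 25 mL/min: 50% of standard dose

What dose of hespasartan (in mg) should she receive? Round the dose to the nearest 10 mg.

CrCl = (140 − 41) × 58 / (72 × 2.2) × 0.85 = 5742.0 / 158.40 × 0.85 ≈ 30.8 mL/min
CrCl ≈ 31 mL/min → bracket 25–49 mL/min.
80% of 1500 mg = 1200 mg

1200 mg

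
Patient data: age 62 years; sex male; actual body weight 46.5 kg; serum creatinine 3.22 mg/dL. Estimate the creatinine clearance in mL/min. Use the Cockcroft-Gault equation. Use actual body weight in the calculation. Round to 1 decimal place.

CrCl = (140 − 62) × 46.5 / (72 × 3.22) = 3627.0 / 231.84 ≈ 15.6 mL/min

15.6 mL/min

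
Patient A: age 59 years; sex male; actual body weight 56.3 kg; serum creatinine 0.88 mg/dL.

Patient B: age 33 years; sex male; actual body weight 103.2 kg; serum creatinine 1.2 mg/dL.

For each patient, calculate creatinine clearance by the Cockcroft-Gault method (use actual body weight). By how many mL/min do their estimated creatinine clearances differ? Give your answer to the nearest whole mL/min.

Patient A: CrCl = (140 − 59) × 56.3 / (72 × 0.88) = 4560.3 / 63.36 ≈ 72.0 mL/min
Patient B: CrCl = (140 − 33) × 103.2 / (72 × 1.2) = 11042.4 / 86.40 ≈ 127.8 mL/min
|72.0 − 127.8| = 55.8 mL/min

56 mL/min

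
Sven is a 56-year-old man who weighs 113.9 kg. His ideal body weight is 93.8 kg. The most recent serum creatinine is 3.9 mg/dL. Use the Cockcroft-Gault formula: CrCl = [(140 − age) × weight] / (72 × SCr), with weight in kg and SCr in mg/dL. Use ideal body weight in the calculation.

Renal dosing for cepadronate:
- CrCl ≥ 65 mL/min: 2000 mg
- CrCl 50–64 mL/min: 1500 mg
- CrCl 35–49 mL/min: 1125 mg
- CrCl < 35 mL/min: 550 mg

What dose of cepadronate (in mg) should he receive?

CrCl = (140 − 56) × 93.8 / (72 × 3.9) = 7879.2 / 280.80 ≈ 28.1 mL/min
CrCl ≈ 28 mL/min → bracket < 35 mL/min.
Dose for this bracket: 550 mg.

550 mg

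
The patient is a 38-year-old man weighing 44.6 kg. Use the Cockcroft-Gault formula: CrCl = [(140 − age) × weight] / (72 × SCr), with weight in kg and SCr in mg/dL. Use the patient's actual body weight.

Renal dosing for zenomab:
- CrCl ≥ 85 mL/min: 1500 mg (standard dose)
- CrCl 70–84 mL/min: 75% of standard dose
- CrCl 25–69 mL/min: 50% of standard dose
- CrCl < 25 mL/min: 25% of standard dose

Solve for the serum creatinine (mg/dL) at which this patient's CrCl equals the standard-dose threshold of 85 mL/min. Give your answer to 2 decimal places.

0.74 mg/dL

Standard dose requires CrCl ≥ 85 mL/min.
Set (140 − 38) × 44.6 / (72 × SCr) = 85
SCr = (140 − 38) × 44.6 / (72 × 85) = 0.743 mg/dL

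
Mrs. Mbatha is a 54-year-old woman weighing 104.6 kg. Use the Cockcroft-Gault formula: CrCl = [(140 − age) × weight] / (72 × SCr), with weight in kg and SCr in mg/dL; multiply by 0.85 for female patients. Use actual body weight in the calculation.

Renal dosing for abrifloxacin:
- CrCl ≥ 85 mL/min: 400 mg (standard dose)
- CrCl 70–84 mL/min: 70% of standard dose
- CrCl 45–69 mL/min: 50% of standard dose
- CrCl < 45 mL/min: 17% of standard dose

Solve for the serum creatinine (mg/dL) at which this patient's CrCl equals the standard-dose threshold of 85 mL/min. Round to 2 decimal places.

1.25 mg/dL

Standard dose requires CrCl ≥ 85 mL/min.
Set (140 − 54) × 104.6 × 0.85 / (72 × SCr) = 85
SCr = (140 − 54) × 104.6 × 0.85 / (72 × 85) = 1.249 mg/dL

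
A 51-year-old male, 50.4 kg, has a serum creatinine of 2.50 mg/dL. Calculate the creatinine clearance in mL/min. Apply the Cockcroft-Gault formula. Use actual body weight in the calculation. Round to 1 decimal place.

24.9 mL/min

CrCl = (140 − 51) × 50.4 / (72 × 2.5) = 4485.6 / 180.00 ≈ 24.9 mL/min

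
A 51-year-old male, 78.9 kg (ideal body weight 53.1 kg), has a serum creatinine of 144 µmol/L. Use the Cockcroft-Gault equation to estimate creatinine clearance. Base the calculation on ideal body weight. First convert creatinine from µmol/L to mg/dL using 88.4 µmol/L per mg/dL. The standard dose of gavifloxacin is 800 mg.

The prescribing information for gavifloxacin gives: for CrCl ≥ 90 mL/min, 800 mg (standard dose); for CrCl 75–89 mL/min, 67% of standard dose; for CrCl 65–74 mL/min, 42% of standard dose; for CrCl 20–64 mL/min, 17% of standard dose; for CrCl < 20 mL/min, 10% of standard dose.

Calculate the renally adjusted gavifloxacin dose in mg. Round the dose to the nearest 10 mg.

SCr = 144 / 88.4 = 1.629 mg/dL
CrCl = (140 − 51) × 53.1 / (72 × 1.629) = 4725.9 / 117.29 ≈ 40.3 mL/min
CrCl ≈ 40 mL/min → bracket 20–64 mL/min.
17% of 800 mg = 136 mg → 140 mg

140 mg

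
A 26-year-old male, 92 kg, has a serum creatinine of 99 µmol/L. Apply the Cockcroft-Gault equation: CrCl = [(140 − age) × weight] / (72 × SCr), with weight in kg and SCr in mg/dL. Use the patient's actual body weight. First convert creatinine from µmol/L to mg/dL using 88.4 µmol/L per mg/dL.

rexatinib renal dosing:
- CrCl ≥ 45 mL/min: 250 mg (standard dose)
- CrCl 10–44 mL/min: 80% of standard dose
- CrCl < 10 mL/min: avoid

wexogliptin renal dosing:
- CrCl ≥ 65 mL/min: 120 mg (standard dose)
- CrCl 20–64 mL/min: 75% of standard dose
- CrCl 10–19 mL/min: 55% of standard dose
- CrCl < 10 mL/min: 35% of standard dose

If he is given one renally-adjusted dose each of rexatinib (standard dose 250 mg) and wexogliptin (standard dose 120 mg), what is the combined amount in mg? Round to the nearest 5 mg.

SCr = 99 / 88.4 = 1.12 mg/dL
CrCl = (140 − 26) × 92 / (72 × 1.12) = 10488.0 / 80.64 ≈ 130.1 mL/min
CrCl ≈ 130 mL/min.
rexatinib: ≥ 45 mL/min → 100% of 250 mg = 250 mg.
wexogliptin: ≥ 65 mL/min → 100% of 120 mg = 120 mg.
Total = 250 + 120 = 370 mg.

370 mg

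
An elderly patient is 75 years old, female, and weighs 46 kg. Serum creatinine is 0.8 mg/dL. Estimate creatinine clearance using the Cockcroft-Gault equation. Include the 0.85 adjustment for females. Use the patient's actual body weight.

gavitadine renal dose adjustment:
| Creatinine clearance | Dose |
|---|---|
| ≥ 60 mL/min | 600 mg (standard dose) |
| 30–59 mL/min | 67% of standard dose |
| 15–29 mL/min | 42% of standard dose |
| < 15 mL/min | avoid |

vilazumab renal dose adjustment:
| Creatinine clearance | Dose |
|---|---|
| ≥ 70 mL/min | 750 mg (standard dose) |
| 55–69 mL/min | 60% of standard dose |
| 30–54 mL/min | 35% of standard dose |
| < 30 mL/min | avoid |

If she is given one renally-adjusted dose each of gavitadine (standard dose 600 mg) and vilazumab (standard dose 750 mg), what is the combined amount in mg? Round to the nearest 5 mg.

665 mg

CrCl = (140 − 75) × 46 / (72 × 0.8) × 0.85 = 2990.0 / 57.60 × 0.85 ≈ 44.1 mL/min
CrCl ≈ 44 mL/min.
gavitadine: 30–59 mL/min → 67% of 600 mg = 402 mg.
vilazumab: 30–54 mL/min → 35% of 750 mg = 262.5 mg.
Total = 402 + 262.5 = 664.5 mg.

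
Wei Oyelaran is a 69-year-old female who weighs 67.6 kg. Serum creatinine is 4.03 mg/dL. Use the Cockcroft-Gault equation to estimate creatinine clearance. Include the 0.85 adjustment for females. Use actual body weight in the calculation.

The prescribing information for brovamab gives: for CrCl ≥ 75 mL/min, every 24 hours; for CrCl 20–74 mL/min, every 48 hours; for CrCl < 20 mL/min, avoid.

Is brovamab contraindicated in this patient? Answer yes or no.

CrCl = (140 − 69) × 67.6 / (72 × 4.03) × 0.85 = 4799.6 / 290.16 × 0.85 ≈ 14.1 mL/min
CrCl ≈ 14 mL/min, which is < 20 mL/min.

yes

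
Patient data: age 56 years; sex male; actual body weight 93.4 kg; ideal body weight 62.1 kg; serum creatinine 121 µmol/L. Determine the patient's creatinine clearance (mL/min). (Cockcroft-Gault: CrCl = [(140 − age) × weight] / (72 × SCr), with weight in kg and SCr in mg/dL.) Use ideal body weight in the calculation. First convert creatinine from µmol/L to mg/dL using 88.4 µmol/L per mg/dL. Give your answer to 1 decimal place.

52.9 mL/min

SCr = 121 / 88.4 = 1.369 mg/dL
CrCl = (140 − 56) × 62.1 / (72 × 1.369) = 5216.4 / 98.57 ≈ 52.9 mL/min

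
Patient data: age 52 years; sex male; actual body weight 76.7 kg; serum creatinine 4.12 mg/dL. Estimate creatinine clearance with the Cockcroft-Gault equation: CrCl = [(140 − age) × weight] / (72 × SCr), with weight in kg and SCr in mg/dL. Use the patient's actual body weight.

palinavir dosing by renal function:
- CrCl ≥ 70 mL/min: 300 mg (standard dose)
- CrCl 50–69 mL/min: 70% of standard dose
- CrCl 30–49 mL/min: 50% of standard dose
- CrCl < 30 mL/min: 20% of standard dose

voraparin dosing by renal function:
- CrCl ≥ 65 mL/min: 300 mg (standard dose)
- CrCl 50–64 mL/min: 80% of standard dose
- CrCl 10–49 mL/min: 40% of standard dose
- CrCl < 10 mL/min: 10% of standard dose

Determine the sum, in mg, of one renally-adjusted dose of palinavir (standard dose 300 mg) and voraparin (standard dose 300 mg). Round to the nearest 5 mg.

CrCl = (140 − 52) × 76.7 / (72 × 4.12) = 6749.6 / 296.64 ≈ 22.8 mL/min
CrCl ≈ 23 mL/min.
palinavir: < 30 mL/min → 20% of 300 mg = 60 mg.
voraparin: 10–49 mL/min → 40% of 300 mg = 120 mg.
Total = 60 + 120 = 180 mg.

180 mg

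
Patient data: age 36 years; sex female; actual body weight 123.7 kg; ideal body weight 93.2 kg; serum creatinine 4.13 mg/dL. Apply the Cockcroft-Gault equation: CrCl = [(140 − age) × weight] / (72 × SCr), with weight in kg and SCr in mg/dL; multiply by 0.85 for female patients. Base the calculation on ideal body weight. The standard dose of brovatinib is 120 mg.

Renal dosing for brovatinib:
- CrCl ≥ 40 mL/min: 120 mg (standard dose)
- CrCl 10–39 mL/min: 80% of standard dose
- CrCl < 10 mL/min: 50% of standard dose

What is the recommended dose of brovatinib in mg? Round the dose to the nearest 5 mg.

CrCl = (140 − 36) × 93.2 / (72 × 4.13) × 0.85 = 9692.8 / 297.36 × 0.85 ≈ 27.7 mL/min
CrCl ≈ 28 mL/min → bracket 10–39 mL/min.
80% of 120 mg = 96 mg → 95 mg

95 mg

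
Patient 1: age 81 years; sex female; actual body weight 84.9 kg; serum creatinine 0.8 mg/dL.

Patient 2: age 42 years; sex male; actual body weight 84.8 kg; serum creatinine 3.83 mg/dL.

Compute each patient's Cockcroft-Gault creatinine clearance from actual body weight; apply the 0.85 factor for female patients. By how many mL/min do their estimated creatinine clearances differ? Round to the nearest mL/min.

44 mL/min

Patient 1: CrCl = (140 − 81) × 84.9 / (72 × 0.8) × 0.85 = 5009.1 / 57.60 × 0.85 ≈ 73.9 mL/min
Patient 2: CrCl = (140 − 42) × 84.8 / (72 × 3.83) = 8310.4 / 275.76 ≈ 30.1 mL/min
|73.9 − 30.1| = 43.8 mL/min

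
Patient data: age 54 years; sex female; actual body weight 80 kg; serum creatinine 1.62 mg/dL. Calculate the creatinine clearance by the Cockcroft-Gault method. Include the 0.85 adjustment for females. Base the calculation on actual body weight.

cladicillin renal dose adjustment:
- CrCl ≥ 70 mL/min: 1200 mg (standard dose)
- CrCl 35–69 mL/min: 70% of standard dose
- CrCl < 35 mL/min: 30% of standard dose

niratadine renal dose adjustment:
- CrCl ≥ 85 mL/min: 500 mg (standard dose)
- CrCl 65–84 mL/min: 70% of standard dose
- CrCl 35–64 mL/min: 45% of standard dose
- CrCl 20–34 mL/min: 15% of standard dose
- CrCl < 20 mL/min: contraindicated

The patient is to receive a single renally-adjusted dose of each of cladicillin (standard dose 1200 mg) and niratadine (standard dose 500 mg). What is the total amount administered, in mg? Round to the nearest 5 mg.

1065 mg

CrCl = (140 − 54) × 80 / (72 × 1.62) × 0.85 = 6880.0 / 116.64 × 0.85 ≈ 50.1 mL/min
CrCl ≈ 50 mL/min.
cladicillin: 35–69 mL/min → 70% of 1200 mg = 840 mg.
niratadine: 35–64 mL/min → 45% of 500 mg = 225 mg.
Total = 840 + 225 = 1065 mg.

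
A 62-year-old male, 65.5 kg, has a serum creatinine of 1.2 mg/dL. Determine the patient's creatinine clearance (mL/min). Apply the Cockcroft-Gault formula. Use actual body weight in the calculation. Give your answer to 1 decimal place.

59.1 mL/min

CrCl = (140 − 62) × 65.5 / (72 × 1.2) = 5109.0 / 86.40 ≈ 59.1 mL/min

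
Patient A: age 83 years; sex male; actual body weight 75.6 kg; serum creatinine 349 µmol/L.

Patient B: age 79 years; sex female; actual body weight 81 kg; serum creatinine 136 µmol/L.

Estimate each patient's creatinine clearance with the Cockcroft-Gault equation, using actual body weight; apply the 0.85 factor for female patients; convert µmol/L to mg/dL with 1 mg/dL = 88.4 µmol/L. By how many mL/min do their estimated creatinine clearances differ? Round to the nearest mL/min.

Patient A: SCr = 349 / 88.4 = 3.948 mg/dL
Patient A: CrCl = (140 − 83) × 75.6 / (72 × 3.948) = 4309.2 / 284.26 ≈ 15.2 mL/min
Patient B: SCr = 136 / 88.4 = 1.538 mg/dL
Patient B: CrCl = (140 − 79) × 81 / (72 × 1.538) × 0.85 = 4941.0 / 110.74 × 0.85 ≈ 37.9 mL/min
|15.2 − 37.9| = 22.7 mL/min

23 mL/min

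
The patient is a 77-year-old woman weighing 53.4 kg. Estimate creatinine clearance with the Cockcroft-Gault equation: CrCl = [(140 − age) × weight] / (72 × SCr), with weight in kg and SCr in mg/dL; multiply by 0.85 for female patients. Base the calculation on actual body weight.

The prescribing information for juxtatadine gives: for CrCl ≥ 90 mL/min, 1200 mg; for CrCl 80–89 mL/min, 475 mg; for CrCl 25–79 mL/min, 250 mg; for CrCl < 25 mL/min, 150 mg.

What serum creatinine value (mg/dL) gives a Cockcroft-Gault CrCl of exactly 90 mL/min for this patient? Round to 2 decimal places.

0.44 mg/dL

Standard dose requires CrCl ≥ 90 mL/min.
Set (140 − 77) × 53.4 × 0.85 / (72 × SCr) = 90
SCr = (140 − 77) × 53.4 × 0.85 / (72 × 90) = 0.441 mg/dL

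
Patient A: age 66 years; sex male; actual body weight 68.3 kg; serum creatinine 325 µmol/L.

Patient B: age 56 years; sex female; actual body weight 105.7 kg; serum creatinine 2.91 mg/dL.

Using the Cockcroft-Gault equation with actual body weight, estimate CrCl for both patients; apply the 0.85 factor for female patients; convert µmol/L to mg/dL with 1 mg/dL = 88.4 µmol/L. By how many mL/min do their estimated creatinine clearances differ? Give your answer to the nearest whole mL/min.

17 mL/min

Patient A: SCr = 325 / 88.4 = 3.676 mg/dL
Patient A: CrCl = (140 − 66) × 68.3 / (72 × 3.676) = 5054.2 / 264.67 ≈ 19.1 mL/min
Patient B: CrCl = (140 − 56) × 105.7 / (72 × 2.91) × 0.85 = 8878.8 / 209.52 × 0.85 ≈ 36.0 mL/min
|19.1 − 36.0| = 16.9 mL/min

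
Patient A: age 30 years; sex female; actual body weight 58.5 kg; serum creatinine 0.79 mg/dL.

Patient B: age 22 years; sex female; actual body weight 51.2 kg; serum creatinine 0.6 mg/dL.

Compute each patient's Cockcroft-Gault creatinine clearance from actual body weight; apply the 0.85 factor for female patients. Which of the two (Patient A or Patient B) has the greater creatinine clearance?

Patient B

Patient A: CrCl = (140 − 30) × 58.5 / (72 × 0.79) × 0.85 = 6435.0 / 56.88 × 0.85 ≈ 96.2 mL/min
Patient B: CrCl = (140 − 22) × 51.2 / (72 × 0.6) × 0.85 = 6041.6 / 43.20 × 0.85 ≈ 118.9 mL/min
96.2 vs 118.9 mL/min → Patient B is higher.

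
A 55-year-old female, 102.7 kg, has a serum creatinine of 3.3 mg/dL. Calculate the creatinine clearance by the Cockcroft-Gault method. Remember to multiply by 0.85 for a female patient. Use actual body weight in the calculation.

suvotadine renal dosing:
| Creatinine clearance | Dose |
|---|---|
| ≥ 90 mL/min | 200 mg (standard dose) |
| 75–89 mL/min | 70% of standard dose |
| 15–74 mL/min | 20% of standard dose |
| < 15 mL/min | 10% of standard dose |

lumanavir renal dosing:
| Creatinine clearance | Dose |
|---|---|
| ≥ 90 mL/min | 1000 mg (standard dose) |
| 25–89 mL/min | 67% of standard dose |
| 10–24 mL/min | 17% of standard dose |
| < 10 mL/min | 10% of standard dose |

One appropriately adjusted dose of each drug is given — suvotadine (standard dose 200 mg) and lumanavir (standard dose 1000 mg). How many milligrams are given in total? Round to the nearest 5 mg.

CrCl = (140 − 55) × 102.7 / (72 × 3.3) × 0.85 = 8729.5 / 237.60 × 0.85 ≈ 31.2 mL/min
CrCl ≈ 31 mL/min.
suvotadine: 15–74 mL/min → 20% of 200 mg = 40 mg.
lumanavir: 25–89 mL/min → 67% of 1000 mg = 670 mg.
Total = 40 + 670 = 710 mg.

710 mg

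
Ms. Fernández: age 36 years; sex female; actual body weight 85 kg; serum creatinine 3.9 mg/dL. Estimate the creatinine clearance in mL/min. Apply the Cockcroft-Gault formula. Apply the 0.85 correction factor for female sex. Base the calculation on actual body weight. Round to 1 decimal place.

26.8 mL/min

CrCl = (140 − 36) × 85 / (72 × 3.9) × 0.85 = 8840.0 / 280.80 × 0.85 ≈ 26.8 mL/min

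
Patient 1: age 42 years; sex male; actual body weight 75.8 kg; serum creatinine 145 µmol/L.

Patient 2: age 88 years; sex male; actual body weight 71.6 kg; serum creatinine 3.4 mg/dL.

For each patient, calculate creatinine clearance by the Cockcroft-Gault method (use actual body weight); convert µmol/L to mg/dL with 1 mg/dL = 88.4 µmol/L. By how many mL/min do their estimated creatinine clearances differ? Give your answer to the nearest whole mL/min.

Patient 1: SCr = 145 / 88.4 = 1.64 mg/dL
Patient 1: CrCl = (140 − 42) × 75.8 / (72 × 1.64) = 7428.4 / 118.08 ≈ 62.9 mL/min
Patient 2: CrCl = (140 − 88) × 71.6 / (72 × 3.4) = 3723.2 / 244.80 ≈ 15.2 mL/min
|62.9 − 15.2| = 47.7 mL/min

48 mL/min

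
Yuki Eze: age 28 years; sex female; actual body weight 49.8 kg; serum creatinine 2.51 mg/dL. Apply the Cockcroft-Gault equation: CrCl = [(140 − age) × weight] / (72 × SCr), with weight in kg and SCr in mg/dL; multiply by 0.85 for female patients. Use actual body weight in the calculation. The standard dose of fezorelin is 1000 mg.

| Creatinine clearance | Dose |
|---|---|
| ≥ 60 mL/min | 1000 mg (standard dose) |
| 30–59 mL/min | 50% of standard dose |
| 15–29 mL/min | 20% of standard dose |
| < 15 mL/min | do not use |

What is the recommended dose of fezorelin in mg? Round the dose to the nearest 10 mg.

200 mg

CrCl = (140 − 28) × 49.8 / (72 × 2.51) × 0.85 = 5577.6 / 180.72 × 0.85 ≈ 26.2 mL/min
CrCl ≈ 26 mL/min → bracket 15–29 mL/min.
20% of 1000 mg = 200 mg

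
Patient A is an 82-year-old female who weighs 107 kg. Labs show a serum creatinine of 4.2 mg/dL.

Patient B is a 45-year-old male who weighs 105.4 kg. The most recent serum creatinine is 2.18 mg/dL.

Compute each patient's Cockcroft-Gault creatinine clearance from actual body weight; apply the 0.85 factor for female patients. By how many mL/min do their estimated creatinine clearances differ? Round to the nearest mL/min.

46 mL/min

Patient A: CrCl = (140 − 82) × 107 / (72 × 4.2) × 0.85 = 6206.0 / 302.40 × 0.85 ≈ 17.4 mL/min
Patient B: CrCl = (140 − 45) × 105.4 / (72 × 2.18) = 10013.0 / 156.96 ≈ 63.8 mL/min
|17.4 − 63.8| = 46.4 mL/min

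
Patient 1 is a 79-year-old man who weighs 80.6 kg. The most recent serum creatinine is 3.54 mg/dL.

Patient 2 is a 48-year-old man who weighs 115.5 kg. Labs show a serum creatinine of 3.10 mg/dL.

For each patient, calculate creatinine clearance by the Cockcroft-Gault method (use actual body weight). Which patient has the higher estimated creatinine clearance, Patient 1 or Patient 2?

Patient 1: CrCl = (140 − 79) × 80.6 / (72 × 3.54) = 4916.6 / 254.88 ≈ 19.3 mL/min
Patient 2: CrCl = (140 − 48) × 115.5 / (72 × 3.1) = 10626.0 / 223.20 ≈ 47.6 mL/min
19.3 vs 47.6 mL/min → Patient 2 is higher.

Patient 2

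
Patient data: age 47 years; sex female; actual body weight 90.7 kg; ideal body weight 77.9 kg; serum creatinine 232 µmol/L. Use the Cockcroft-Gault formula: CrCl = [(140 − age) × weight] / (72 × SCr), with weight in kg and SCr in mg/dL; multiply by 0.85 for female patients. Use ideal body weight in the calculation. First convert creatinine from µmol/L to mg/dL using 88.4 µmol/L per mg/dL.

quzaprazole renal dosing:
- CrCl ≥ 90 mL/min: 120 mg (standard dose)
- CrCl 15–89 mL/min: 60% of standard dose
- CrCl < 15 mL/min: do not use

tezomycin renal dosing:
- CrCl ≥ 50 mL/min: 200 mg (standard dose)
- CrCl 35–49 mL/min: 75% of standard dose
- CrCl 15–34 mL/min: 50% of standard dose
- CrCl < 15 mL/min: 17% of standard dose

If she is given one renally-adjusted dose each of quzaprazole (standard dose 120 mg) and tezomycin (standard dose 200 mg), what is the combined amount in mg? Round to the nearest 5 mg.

SCr = 232 / 88.4 = 2.624 mg/dL
CrCl = (140 − 47) × 77.9 / (72 × 2.624) × 0.85 = 7244.7 / 188.93 × 0.85 ≈ 32.6 mL/min
CrCl ≈ 33 mL/min.
quzaprazole: 15–89 mL/min → 60% of 120 mg = 72 mg.
tezomycin: 15–34 mL/min → 50% of 200 mg = 100 mg.
Total = 72 + 100 = 172 mg.

170 mg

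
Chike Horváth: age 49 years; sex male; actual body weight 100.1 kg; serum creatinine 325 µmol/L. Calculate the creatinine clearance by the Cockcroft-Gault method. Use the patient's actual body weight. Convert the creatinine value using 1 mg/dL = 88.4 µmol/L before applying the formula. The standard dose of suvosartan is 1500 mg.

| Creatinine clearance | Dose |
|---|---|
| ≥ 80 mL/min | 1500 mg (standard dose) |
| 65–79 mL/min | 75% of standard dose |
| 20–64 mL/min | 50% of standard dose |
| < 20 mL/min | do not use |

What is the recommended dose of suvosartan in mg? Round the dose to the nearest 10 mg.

SCr = 325 / 88.4 = 3.676 mg/dL
CrCl = (140 − 49) × 100.1 / (72 × 3.676) = 9109.1 / 264.67 ≈ 34.4 mL/min
CrCl ≈ 34 mL/min → bracket 20–64 mL/min.
50% of 1500 mg = 750 mg

750 mg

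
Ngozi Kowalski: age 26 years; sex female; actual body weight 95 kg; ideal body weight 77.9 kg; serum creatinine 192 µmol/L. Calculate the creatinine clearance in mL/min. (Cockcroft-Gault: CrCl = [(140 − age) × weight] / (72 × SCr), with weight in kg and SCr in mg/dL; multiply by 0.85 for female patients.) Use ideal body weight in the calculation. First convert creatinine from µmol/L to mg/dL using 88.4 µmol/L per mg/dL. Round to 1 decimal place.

SCr = 192 / 88.4 = 2.172 mg/dL
CrCl = (140 − 26) × 77.9 / (72 × 2.172) × 0.85 = 8880.6 / 156.38 × 0.85 ≈ 48.3 mL/min

48.3 mL/min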